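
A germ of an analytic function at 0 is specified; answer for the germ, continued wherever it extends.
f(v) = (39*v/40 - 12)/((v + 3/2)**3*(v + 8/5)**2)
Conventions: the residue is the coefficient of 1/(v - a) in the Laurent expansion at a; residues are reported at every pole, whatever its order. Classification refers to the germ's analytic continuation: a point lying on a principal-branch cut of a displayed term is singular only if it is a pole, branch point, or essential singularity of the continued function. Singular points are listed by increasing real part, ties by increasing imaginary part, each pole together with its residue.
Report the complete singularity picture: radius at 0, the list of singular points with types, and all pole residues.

Radius of convergence at 0: 3/2.
At -8/5: a pole of order 2; residue 405825.
At -3/2: a pole of order 3; residue -405825.

Denominator factor (v + 8/5)^2: pole of order 2 at -8/5, modulus 8/5.
Denominator factor (v + 3/2)^3: pole of order 3 at -3/2, modulus 3/2.
The radius of convergence is the smallest modulus among the singular points: 3/2.
At the order-2 pole -8/5 set g(v) = (v - (-8/5))^2*f(v) = (39*v/40 - 12)/(v + 3/2)**3.
Order-2 pole: residue = g'(a); g'(-8/5) = 405825, so the residue is 405825.
At the order-3 pole -3/2 set g(v) = (v - (-3/2))^3*f(v) = (39*v/40 - 12)/(v + 8/5)**2.
Order-3 pole: residue = g''(a)/2; g''(-3/2) = -811650, so the residue is -405825.
List the singular points by increasing real part (a conjugate pair: the negative imaginary part first).


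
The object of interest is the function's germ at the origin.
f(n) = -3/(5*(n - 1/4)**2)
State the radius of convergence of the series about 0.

The radius of convergence is 1/4.

Denominator factor (n - 1/4)^2: pole of order 2 at 1/4, modulus 1/4.
The radius of convergence is the smallest modulus among the singular points: 1/4.


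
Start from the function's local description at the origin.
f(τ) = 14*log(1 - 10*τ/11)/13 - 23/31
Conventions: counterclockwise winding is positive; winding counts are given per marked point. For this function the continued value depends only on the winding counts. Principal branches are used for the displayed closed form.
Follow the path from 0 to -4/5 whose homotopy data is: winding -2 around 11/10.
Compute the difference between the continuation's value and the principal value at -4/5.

The rational part is single-valued and drops out of the difference; each branch term changes only by its own monodromy.
(14/13)*log(1 - τ/(11/10)): each positive loop around 11/10 adds 2*pi*i to the log, so winding -2 contributes (14/13)*(-2)*2*pi*i = -(56/13)*pi*i.
Summing the contributions at τ = -4/5 gives -(56/13)*pi*i.

Continued minus principal equals -(56/13)*pi*i.


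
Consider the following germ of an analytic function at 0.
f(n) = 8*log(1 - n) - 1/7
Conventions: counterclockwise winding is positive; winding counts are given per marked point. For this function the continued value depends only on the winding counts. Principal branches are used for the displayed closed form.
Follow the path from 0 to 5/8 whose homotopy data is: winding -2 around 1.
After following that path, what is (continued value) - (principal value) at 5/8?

The rational part is single-valued and drops out of the difference; each branch term changes only by its own monodromy.
(8)*log(1 - n/(1)): each positive loop around 1 adds 2*pi*i to the log, so winding -2 contributes (8)*(-2)*2*pi*i = -(32)*pi*i.
Summing the contributions at n = 5/8 gives -(32)*pi*i.

Continued minus principal equals -(32)*pi*i.


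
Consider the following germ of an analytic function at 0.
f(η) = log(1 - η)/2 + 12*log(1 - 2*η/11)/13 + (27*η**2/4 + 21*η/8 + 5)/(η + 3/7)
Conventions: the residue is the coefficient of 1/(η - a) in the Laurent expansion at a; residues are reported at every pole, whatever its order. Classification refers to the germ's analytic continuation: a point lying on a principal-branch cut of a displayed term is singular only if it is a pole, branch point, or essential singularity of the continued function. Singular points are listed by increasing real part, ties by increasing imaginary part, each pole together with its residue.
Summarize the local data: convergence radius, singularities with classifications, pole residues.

Denominator factor (η + 3/7): pole of order 1 at -3/7, modulus 3/7.
Branch term (12/13)*log(1 - η/(11/2)): its argument vanishes at η = 11/2, a logarithmic branch point, modulus 11/2.
Branch term (1/2)*log(1 - η/(1)): its argument vanishes at η = 1, a logarithmic branch point, modulus 1.
The radius of convergence is the smallest modulus among the singular points: 3/7.
The branch terms are analytic at -3/7 and contribute nothing to the residue; only the rational part matters.
At the order-1 pole -3/7 set g(η) = (η - (-3/7))*(rational part) = 27*η**2/4 + 21*η/8 + 5.
Simple pole: residue = g(a) at a = -3/7, which is 2005/392.
List the singular points by increasing real part (a conjugate pair: the negative imaginary part first).

Radius of convergence at 0: 3/7.
At -3/7: a pole of order 1; residue 2005/392.
At 1: a logarithmic branch point.
At 11/2: a logarithmic branch point.


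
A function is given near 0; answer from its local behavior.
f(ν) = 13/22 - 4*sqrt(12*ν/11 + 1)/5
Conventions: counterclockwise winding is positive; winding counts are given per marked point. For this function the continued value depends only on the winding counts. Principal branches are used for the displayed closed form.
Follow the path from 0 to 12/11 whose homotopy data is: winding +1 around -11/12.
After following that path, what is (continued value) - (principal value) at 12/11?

Continued minus principal equals (8/55)*sqrt(265).

The rational part is single-valued and drops out of the difference; each branch term changes only by its own monodromy.
(-4/5)*sqrt(1 - ν/(-11/12)): winding +1 is odd, the square root flips sign, contributing -2*(-4/5)*sqrt(1 - (12/11)/(-11/12)) = -2*(-4/5)*sqrt(265/121) = (8/55)*sqrt(265).
Summing the contributions at ν = 12/11 gives (8/55)*sqrt(265).


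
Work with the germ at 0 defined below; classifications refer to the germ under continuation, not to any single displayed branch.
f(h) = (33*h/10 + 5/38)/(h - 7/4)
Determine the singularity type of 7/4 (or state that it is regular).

The denominator factor h - 7/4 vanishes at 7/4 and appears to the power 1; the numerator there equals 4489/760, nonzero, and no other factor vanishes.
Hence a pole whose order is the multiplicity, 1.

The point is a pole of order 1.


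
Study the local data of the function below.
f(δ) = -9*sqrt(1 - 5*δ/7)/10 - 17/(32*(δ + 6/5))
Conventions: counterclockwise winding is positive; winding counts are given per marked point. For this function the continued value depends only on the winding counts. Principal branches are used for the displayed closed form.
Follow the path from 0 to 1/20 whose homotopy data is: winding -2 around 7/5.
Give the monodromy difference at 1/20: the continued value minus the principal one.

The rational part is single-valued and drops out of the difference; each branch term changes only by its own monodromy.
(-9/10)*sqrt(1 - δ/(7/5)): winding -2 is even, the square root returns to the same sheet, contribution 0.
Summing the contributions at δ = 1/20 gives 0.

Continued minus principal equals 0.


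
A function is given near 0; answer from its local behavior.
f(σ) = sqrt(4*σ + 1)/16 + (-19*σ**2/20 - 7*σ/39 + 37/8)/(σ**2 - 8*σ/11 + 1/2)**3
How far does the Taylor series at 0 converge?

The radius of convergence is 1/4.

Denominator factor (σ**2 - 8*σ/11 + 1/2)^3: discriminant -178/121, complex-conjugate roots (4/11) + ((1/22)*sqrt(178))*i and (4/11) - ((1/22)*sqrt(178))*i; poles of order 3, moduli (1/2)*sqrt(2) and (1/2)*sqrt(2).
Branch term (1/16)*sqrt(1 - σ/(-1/4)): its argument vanishes at σ = -1/4, a square-root branch point, modulus 1/4.
The radius of convergence is the smallest modulus among the singular points: 1/4.


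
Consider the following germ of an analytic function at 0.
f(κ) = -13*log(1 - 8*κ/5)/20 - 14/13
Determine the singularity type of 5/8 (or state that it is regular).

The term (-13/20)*log(1 - κ/(5/8)) has argument 1 - 5/8/(5/8) = 0 at 5/8: a logarithmic (infinitely-sheeted) branch point; the remaining terms are analytic or single-valued there.

The point is a logarithmic branch point.


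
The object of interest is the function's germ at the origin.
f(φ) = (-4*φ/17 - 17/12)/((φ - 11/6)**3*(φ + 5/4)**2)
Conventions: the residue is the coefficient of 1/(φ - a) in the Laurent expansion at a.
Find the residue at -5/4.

At the order-2 pole -5/4 set g(φ) = (φ - (-5/4))^2*f(φ) = (-4*φ/17 - 17/12)/(φ - 11/6)**3.
Order-2 pole: residue = g'(a); g'(-5/4) = 1442880/31860737, so the residue is 1442880/31860737.

The residue is 1442880/31860737.


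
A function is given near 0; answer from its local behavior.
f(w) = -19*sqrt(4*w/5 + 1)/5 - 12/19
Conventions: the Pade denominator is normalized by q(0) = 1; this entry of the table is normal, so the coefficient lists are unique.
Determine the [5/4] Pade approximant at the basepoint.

The Pade approximant has numerator coefficients [-421/95, -818/95, -2779/475, -154/95, -373/2375, -38/15625]; denominator coefficients [1, 8/5, 21/25, 4/25, 1/125].

Taylor coefficients needed (expand at 0): a_0 = -421/95, a_1 = -38/25, a_2 = 38/125, a_3 = -76/625, a_4 = 38/625, a_5 = -532/15625, a_6 = 1596/78125, a_7 = -5016/390625, a_8 = 16302/1953125, a_9 = -10868/1953125.
Write the denominator as Q(w) = 1 + q1*w + q2*w^2 + q3*w^3 + q4*w^4. Requiring Q*f - P = O(w^10) with deg P <= 5 kills the coefficients of w^6..w^9 in Q*f:
  w^6: a_6 + q1*a_5 + q2*a_4 + q3*a_3 + q4*a_2 = 0, i.e. 1596/78125 + (-532/15625)*q1 + (38/625)*q2 + (-76/625)*q3 + (38/125)*q4 = 0.
  w^7: a_7 + q1*a_6 + q2*a_5 + q3*a_4 + q4*a_3 = 0, i.e. -5016/390625 + (1596/78125)*q1 + (-532/15625)*q2 + (38/625)*q3 + (-76/625)*q4 = 0.
  w^8: a_8 + q1*a_7 + q2*a_6 + q3*a_5 + q4*a_4 = 0, i.e. 16302/1953125 + (-5016/390625)*q1 + (1596/78125)*q2 + (-532/15625)*q3 + (38/625)*q4 = 0.
  w^9: a_9 + q1*a_8 + q2*a_7 + q3*a_6 + q4*a_5 = 0, i.e. -10868/1953125 + (16302/1953125)*q1 + (-5016/390625)*q2 + (1596/78125)*q3 + (-532/15625)*q4 = 0.
Solving this linear system: q1 = 8/5, q2 = 21/25, q3 = 4/25, q4 = 1/125.
The numerator is Q*f truncated at degree 5: P0 = a_0 = -421/95; P1 = a_1 + q1*a_0 = -818/95; P2 = a_2 + q1*a_1 + q2*a_0 = -2779/475; P3 = a_3 + q1*a_2 + q2*a_1 + q3*a_0 = -154/95; P4 = a_4 + q1*a_3 + q2*a_2 + q3*a_1 + q4*a_0 = -373/2375; P5 = a_5 + q1*a_4 + q2*a_3 + q3*a_2 + q4*a_1 = -38/15625.


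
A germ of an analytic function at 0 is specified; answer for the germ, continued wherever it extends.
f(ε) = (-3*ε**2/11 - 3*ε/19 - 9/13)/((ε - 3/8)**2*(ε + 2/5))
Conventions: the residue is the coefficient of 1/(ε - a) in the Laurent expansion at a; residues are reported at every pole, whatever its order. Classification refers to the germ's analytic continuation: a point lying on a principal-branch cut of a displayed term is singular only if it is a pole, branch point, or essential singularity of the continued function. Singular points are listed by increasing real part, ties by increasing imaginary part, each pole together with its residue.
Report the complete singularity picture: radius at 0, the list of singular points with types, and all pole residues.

Denominator factor (ε - 3/8)^2: pole of order 2 at 3/8, modulus 3/8.
Denominator factor (ε + 2/5): pole of order 1 at -2/5, modulus 2/5.
The radius of convergence is the smallest modulus among the singular points: 3/8.
At the order-1 pole -2/5 set g(ε) = (ε - (-2/5))*f(ε) = (-3*ε**2/11 - 3*ε/19 - 9/13)/(ε - 3/8)**2.
Simple pole: residue = g(a) at a = -2/5, which is -2924736/2611037.
At the order-2 pole 3/8 set g(ε) = (ε - (3/8))^2*f(ε) = (-3*ε**2/11 - 3*ε/19 - 9/13)/(ε + 2/5).
Order-2 pole: residue = g'(a); g'(3/8) = 2212635/2611037, so the residue is 2212635/2611037.
List the singular points by increasing real part (a conjugate pair: the negative imaginary part first).

Radius of convergence at 0: 3/8.
At -2/5: a pole of order 1; residue -2924736/2611037.
At 3/8: a pole of order 2; residue 2212635/2611037.


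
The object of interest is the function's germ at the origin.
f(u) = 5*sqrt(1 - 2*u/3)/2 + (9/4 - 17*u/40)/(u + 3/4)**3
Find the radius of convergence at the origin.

Denominator factor (u + 3/4)^3: pole of order 3 at -3/4, modulus 3/4.
Branch term (5/2)*sqrt(1 - u/(3/2)): its argument vanishes at u = 3/2, a square-root branch point, modulus 3/2.
The radius of convergence is the smallest modulus among the singular points: 3/4.

The radius of convergence is 3/4.


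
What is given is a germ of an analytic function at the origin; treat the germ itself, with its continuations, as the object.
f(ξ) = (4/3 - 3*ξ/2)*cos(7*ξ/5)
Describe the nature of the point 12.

There is no denominator, hence no pole anywhere.
The factor cos(7*ξ/5) is entire.
So the germ continues analytically to 12.

The point is a regular point.


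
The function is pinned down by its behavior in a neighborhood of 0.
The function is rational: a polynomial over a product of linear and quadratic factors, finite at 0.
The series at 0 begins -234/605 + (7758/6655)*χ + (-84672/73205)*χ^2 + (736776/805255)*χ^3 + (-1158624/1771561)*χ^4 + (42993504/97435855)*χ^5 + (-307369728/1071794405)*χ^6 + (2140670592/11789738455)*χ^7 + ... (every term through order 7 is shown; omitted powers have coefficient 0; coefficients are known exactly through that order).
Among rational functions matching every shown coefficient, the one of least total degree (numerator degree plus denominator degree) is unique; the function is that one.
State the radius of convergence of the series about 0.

No rational of total degree below 3 reproduces all 8 coefficients; solving the [1/2] Pade equations on them gives f(χ) = (5*χ/2 - 13/10)/(χ + 11/6)**2, whose expansion matches every shown term.
Denominator factor (χ + 11/6)^2: pole of order 2 at -11/6, modulus 11/6.
The radius of convergence is the smallest modulus among the singular points: 11/6.

The radius of convergence is 11/6.


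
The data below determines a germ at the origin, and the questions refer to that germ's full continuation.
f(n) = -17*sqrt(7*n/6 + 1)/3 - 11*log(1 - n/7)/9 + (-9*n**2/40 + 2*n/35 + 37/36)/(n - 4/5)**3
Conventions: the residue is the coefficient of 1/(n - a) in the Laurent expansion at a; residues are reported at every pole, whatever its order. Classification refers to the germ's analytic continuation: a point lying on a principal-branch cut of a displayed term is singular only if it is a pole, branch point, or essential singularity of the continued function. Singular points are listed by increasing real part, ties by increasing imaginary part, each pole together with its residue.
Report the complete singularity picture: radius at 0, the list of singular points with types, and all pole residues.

Radius of convergence at 0: 4/5.
At -6/7: an algebraic (square-root) branch point.
At 4/5: a pole of order 3; residue -9/40.
At 7: a logarithmic branch point.

Denominator factor (n - 4/5)^3: pole of order 3 at 4/5, modulus 4/5.
Branch term (-17/3)*sqrt(1 - n/(-6/7)): its argument vanishes at n = -6/7, a square-root branch point, modulus 6/7.
Branch term (-11/9)*log(1 - n/(7)): its argument vanishes at n = 7, a logarithmic branch point, modulus 7.
The radius of convergence is the smallest modulus among the singular points: 4/5.
The branch terms are analytic at 4/5 and contribute nothing to the residue; only the rational part matters.
At the order-3 pole 4/5 set g(n) = (n - (4/5))^3*(rational part) = -9*n**2/40 + 2*n/35 + 37/36.
Order-3 pole: residue = g''(a)/2; g''(4/5) = -9/20, so the residue is -9/40.
List the singular points by increasing real part (a conjugate pair: the negative imaginary part first).


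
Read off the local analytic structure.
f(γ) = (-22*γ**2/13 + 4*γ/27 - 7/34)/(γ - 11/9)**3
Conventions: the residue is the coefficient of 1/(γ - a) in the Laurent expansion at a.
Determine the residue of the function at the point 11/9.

At the order-3 pole 11/9 set g(γ) = (γ - (11/9))^3*f(γ) = -22*γ**2/13 + 4*γ/27 - 7/34.
Order-3 pole: residue = g''(a)/2; g''(11/9) = -44/13, so the residue is -22/13.

The residue is -22/13.


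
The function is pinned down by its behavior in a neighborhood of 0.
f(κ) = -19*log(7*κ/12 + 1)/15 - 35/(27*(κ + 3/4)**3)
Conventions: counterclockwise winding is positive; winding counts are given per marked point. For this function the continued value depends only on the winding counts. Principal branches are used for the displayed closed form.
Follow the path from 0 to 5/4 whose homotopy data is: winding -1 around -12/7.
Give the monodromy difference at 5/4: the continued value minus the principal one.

Continued minus principal equals (38/15)*pi*i.

The rational part is single-valued and drops out of the difference; each branch term changes only by its own monodromy.
(-19/15)*log(1 - κ/(-12/7)): each positive loop around -12/7 adds 2*pi*i to the log, so winding -1 contributes (-19/15)*(-1)*2*pi*i = (38/15)*pi*i.
Summing the contributions at κ = 5/4 gives (38/15)*pi*i.


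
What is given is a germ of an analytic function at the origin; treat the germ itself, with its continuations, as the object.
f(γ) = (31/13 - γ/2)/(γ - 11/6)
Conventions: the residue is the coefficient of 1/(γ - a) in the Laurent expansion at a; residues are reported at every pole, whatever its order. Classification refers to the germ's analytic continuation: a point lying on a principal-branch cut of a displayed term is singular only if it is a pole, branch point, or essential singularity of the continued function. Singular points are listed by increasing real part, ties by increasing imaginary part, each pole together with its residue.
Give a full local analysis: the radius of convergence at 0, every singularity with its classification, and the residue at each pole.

Radius of convergence at 0: 11/6.
At 11/6: a pole of order 1; residue 229/156.

Denominator factor (γ - 11/6): pole of order 1 at 11/6, modulus 11/6.
The radius of convergence is the smallest modulus among the singular points: 11/6.
At the order-1 pole 11/6 set g(γ) = (γ - (11/6))*f(γ) = 31/13 - γ/2.
Simple pole: residue = g(a) at a = 11/6, which is 229/156.


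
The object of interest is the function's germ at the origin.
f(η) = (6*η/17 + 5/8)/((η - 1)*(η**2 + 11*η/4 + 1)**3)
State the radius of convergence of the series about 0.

The radius of convergence is 11/8 - (1/8)*sqrt(57).

Denominator factor (η**2 + 11*η/4 + 1)^3: discriminant 57/16, real irrational roots -11/8 + (1/8)*sqrt(57) and -11/8 - (1/8)*sqrt(57); poles of order 3, moduli 11/8 - (1/8)*sqrt(57) and 11/8 + (1/8)*sqrt(57).
Denominator factor (η - 1): pole of order 1 at 1, modulus 1.
The radius of convergence is the smallest modulus among the singular points: 11/8 - (1/8)*sqrt(57).


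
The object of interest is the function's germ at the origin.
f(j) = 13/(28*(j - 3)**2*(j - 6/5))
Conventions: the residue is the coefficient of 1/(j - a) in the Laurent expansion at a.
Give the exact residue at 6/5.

The residue is 325/2268.

At the order-1 pole 6/5 set g(j) = (j - (6/5))*f(j) = 13/(28*(j - 3)**2).
Simple pole: residue = g(a) at a = 6/5, which is 325/2268.


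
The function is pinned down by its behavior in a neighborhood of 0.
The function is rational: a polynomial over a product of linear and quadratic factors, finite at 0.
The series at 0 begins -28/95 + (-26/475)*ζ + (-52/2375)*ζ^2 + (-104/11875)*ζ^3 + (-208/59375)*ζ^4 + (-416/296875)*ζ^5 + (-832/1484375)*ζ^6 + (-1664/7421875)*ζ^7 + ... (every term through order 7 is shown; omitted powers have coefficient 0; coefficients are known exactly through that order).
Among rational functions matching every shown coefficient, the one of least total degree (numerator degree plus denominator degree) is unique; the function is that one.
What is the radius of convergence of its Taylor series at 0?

No rational of total degree below 2 reproduces all 8 coefficients; solving the [1/1] Pade equations on them gives f(ζ) = (14/19 - 3*ζ/19)/(ζ - 5/2), whose expansion matches every shown term.
Denominator factor (ζ - 5/2): pole of order 1 at 5/2, modulus 5/2.
The radius of convergence is the smallest modulus among the singular points: 5/2.

The radius of convergence is 5/2.


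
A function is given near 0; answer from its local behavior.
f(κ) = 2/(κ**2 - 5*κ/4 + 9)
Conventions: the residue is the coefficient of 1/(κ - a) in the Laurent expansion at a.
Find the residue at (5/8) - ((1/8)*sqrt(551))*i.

The factor κ**2 - 5*κ/4 + 9 splits as (κ - a)(κ - a') with a = (5/8) - ((1/8)*sqrt(551))*i, a' = (5/8) + ((1/8)*sqrt(551))*i. At the order-1 pole a set g(κ) = (κ - a)*f(κ) = [2] / (κ - a').
Simple pole: residue = g(a) at a = (5/8) - ((1/8)*sqrt(551))*i, which is ((8/551)*sqrt(551))*i.

The residue is ((8/551)*sqrt(551))*i.


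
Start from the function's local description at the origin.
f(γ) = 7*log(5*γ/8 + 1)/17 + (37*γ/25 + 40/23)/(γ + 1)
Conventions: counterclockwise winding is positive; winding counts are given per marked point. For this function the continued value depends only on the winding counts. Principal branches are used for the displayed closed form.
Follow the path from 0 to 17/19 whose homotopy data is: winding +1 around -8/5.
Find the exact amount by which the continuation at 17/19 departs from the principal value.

Continued minus principal equals (14/17)*pi*i.

The rational part is single-valued and drops out of the difference; each branch term changes only by its own monodromy.
(7/17)*log(1 - γ/(-8/5)): each positive loop around -8/5 adds 2*pi*i to the log, so winding +1 contributes (7/17)*(1)*2*pi*i = (14/17)*pi*i.
Summing the contributions at γ = 17/19 gives (14/17)*pi*i.


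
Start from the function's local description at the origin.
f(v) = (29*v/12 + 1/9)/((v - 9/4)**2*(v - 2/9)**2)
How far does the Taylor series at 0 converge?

The radius of convergence is 2/9.

Denominator factor (v - 9/4)^2: pole of order 2 at 9/4, modulus 9/4.
Denominator factor (v - 2/9)^2: pole of order 2 at 2/9, modulus 2/9.
The radius of convergence is the smallest modulus among the singular points: 2/9.


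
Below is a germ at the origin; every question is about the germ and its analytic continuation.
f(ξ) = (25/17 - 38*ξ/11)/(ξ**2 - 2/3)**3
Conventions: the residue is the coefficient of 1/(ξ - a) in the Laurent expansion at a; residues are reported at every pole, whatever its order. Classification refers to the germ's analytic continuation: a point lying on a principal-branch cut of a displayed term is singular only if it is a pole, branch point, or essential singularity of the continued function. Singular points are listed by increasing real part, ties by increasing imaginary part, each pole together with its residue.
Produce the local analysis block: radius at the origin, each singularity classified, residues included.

Radius of convergence at 0: (1/3)*sqrt(6).
At -(1/3)*sqrt(6): a pole of order 3; residue -(675/2176)*sqrt(6).
At (1/3)*sqrt(6): a pole of order 3; residue (675/2176)*sqrt(6).

Denominator factor (ξ**2 - 2/3)^3: discriminant 8/3, real irrational roots (1/3)*sqrt(6) and -(1/3)*sqrt(6); poles of order 3, moduli (1/3)*sqrt(6) and (1/3)*sqrt(6).
The radius of convergence is the smallest modulus among the singular points: (1/3)*sqrt(6).
The factor ξ**2 - 2/3 splits as (ξ - a)(ξ - a') with a = -(1/3)*sqrt(6), a' = (1/3)*sqrt(6). At the order-3 pole a set g(ξ) = (ξ - a)^3*f(ξ) = [25/17 - 38*ξ/11] / (ξ - a')^3.
Order-3 pole: residue = g''(a)/2; g''(-(1/3)*sqrt(6)) = -(675/1088)*sqrt(6), so the residue is -(675/2176)*sqrt(6).
The factor ξ**2 - 2/3 splits as (ξ - a)(ξ - a') with a = (1/3)*sqrt(6), a' = -(1/3)*sqrt(6). At the order-3 pole a set g(ξ) = (ξ - a)^3*f(ξ) = [25/17 - 38*ξ/11] / (ξ - a')^3.
Order-3 pole: residue = g''(a)/2; g''((1/3)*sqrt(6)) = (675/1088)*sqrt(6), so the residue is (675/2176)*sqrt(6).
List the singular points by increasing real part (a conjugate pair: the negative imaginary part first).


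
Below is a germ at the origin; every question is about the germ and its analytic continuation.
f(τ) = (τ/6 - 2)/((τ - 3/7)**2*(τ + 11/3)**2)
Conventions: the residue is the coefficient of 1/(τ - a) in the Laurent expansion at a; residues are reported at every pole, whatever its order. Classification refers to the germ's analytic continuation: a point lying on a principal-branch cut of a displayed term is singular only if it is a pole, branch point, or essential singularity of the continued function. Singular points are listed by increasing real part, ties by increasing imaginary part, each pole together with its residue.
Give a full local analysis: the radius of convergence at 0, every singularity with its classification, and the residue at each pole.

Radius of convergence at 0: 3/7.
At -11/3: a pole of order 2; residue -21021/318028.
At 3/7: a pole of order 2; residue 21021/318028.

Denominator factor (τ + 11/3)^2: pole of order 2 at -11/3, modulus 11/3.
Denominator factor (τ - 3/7)^2: pole of order 2 at 3/7, modulus 3/7.
The radius of convergence is the smallest modulus among the singular points: 3/7.
At the order-2 pole -11/3 set g(τ) = (τ - (-11/3))^2*f(τ) = (τ/6 - 2)/(τ - 3/7)**2.
Order-2 pole: residue = g'(a); g'(-11/3) = -21021/318028, so the residue is -21021/318028.
At the order-2 pole 3/7 set g(τ) = (τ - (3/7))^2*f(τ) = (τ/6 - 2)/(τ + 11/3)**2.
Order-2 pole: residue = g'(a); g'(3/7) = 21021/318028, so the residue is 21021/318028.
List the singular points by increasing real part (a conjugate pair: the negative imaginary part first).


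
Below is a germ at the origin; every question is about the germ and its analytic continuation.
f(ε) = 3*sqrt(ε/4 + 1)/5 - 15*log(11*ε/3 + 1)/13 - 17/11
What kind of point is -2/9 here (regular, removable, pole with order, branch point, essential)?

There is no denominator, hence no pole anywhere.
Branch term log(1 - ε/(-3/11)): argument at -2/9 is 5/27, nonzero, so -2/9 is not its branch point (a point on a principal cut is still regular for the continued germ).
Branch term sqrt(1 - ε/(-4)): argument at -2/9 is 17/18, nonzero, so -2/9 is not its branch point (a point on a principal cut is still regular for the continued germ).
So the germ continues analytically to -2/9.

The point is a regular point.


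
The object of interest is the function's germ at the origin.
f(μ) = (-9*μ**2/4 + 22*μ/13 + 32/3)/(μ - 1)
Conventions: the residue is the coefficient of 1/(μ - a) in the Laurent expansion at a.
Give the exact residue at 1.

The residue is 1577/156.

At the order-1 pole 1 set g(μ) = (μ - (1))*f(μ) = -9*μ**2/4 + 22*μ/13 + 32/3.
Simple pole: residue = g(a) at a = 1, which is 1577/156.


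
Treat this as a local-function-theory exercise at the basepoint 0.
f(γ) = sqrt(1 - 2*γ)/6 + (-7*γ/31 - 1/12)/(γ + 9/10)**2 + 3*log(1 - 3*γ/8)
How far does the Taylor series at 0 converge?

Denominator factor (γ + 9/10)^2: pole of order 2 at -9/10, modulus 9/10.
Branch term (3)*log(1 - γ/(8/3)): its argument vanishes at γ = 8/3, a logarithmic branch point, modulus 8/3.
Branch term (1/6)*sqrt(1 - γ/(1/2)): its argument vanishes at γ = 1/2, a square-root branch point, modulus 1/2.
The radius of convergence is the smallest modulus among the singular points: 1/2.

The radius of convergence is 1/2.


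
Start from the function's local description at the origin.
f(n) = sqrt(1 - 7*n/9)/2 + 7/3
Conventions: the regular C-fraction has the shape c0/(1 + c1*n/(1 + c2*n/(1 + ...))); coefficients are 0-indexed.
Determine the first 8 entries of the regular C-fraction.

The regular C-fraction coefficients are [17/6, 7/102, -161/612, -119/828, -203/828, -161/1044, -245/1044, -29/180].

Taylor coefficients (expand at 0): a_0 = 17/6, a_1 = -7/36, a_2 = -49/1296, a_3 = -343/23328, a_4 = -12005/1679616, a_5 = -117649/30233088, a_6 = -823543/362797056, a_7 = -9058973/6530347008.
c0 = a_0 = 17/6. Peel one level at a time: if S = 1 + c*n/S' with S'(0) = 1, then c is the n-coefficient of S and S' = c*n/(S - 1).
S_1 = c0/f = 1 + (7/102)*n + (1127/62424)*n^2 + ...; c1 = 7/102.
S_2 = c1*n/(S_1 - 1) = 1 + (-161/612)*n + (-49/1296)*n^2 + ...; c2 = -161/612.
S_3 = c2*n/(S_2 - 1) = 1 + (-119/828)*n + (-24157/685584)*n^2 + ...; c3 = -119/828.
S_4 = c3*n/(S_3 - 1) = 1 + (-203/828)*n + (-49/1296)*n^2 + ...; c4 = -203/828.
S_5 = c4*n/(S_4 - 1) = 1 + (-161/1044)*n + (-39445/1089936)*n^2 + ...; c5 = -161/1044.
S_6 = c5*n/(S_5 - 1) = 1 + (-245/1044)*n + (-49/1296)*n^2 + ...; c6 = -245/1044.
S_7 = c6*n/(S_6 - 1) = 1 + (-29/180)*n + ...; c7 = -29/180.


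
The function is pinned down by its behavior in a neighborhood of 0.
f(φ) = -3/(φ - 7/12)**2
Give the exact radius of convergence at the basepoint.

Denominator factor (φ - 7/12)^2: pole of order 2 at 7/12, modulus 7/12.
The radius of convergence is the smallest modulus among the singular points: 7/12.

The radius of convergence is 7/12.


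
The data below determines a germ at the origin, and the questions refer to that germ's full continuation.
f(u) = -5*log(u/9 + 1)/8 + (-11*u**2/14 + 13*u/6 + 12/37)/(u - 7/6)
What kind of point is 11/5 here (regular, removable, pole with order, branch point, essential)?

Denominator factors: u - 7/6 = 31/30 at u = 11/5 — none vanishes.
Branch term log(1 - u/(-9)): argument at 11/5 is 56/45, nonzero, so 11/5 is not its branch point (a point on a principal cut is still regular for the continued germ).
So the germ continues analytically to 11/5.

The point is a regular point.


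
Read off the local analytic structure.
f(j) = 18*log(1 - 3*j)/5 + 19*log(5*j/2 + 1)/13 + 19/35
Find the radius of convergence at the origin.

The radius of convergence is 1/3.

Branch term (19/13)*log(1 - j/(-2/5)): its argument vanishes at j = -2/5, a logarithmic branch point, modulus 2/5.
Branch term (18/5)*log(1 - j/(1/3)): its argument vanishes at j = 1/3, a logarithmic branch point, modulus 1/3.
The radius of convergence is the smallest modulus among the singular points: 1/3.


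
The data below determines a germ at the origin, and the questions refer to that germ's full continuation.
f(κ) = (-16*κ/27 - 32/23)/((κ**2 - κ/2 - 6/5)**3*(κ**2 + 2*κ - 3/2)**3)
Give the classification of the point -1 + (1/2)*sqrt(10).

The point is a pole of order 3.

The denominator factor κ**2 + 2*κ - 3/2 vanishes at -1 + (1/2)*sqrt(10) and appears to the power 3; the numerator there equals -496/621 - (8/27)*sqrt(10), nonzero, and no other factor vanishes.
Hence a pole whose order is the multiplicity, 3.


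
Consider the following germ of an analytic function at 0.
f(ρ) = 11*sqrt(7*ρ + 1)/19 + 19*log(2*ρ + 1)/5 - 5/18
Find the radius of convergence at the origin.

The radius of convergence is 1/7.

Branch term (19/5)*log(1 - ρ/(-1/2)): its argument vanishes at ρ = -1/2, a logarithmic branch point, modulus 1/2.
Branch term (11/19)*sqrt(1 - ρ/(-1/7)): its argument vanishes at ρ = -1/7, a square-root branch point, modulus 1/7.
The radius of convergence is the smallest modulus among the singular points: 1/7.


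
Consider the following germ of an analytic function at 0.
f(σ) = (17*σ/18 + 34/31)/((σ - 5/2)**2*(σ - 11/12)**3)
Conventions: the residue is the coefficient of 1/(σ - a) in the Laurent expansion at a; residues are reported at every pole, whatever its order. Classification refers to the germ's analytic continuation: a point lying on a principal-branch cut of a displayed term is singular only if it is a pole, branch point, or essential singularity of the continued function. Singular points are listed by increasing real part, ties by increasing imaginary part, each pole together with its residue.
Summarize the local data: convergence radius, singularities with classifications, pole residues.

Radius of convergence at 0: 11/12.
At 11/12: a pole of order 3; residue 5707104/4039951.
At 5/2: a pole of order 2; residue -5707104/4039951.

Denominator factor (σ - 11/12)^3: pole of order 3 at 11/12, modulus 11/12.
Denominator factor (σ - 5/2)^2: pole of order 2 at 5/2, modulus 5/2.
The radius of convergence is the smallest modulus among the singular points: 11/12.
At the order-3 pole 11/12 set g(σ) = (σ - (11/12))^3*f(σ) = (17*σ/18 + 34/31)/(σ - 5/2)**2.
Order-3 pole: residue = g''(a)/2; g''(11/12) = 11414208/4039951, so the residue is 5707104/4039951.
At the order-2 pole 5/2 set g(σ) = (σ - (5/2))^2*f(σ) = (17*σ/18 + 34/31)/(σ - 11/12)**3.
Order-2 pole: residue = g'(a); g'(5/2) = -5707104/4039951, so the residue is -5707104/4039951.
List the singular points by increasing real part (a conjugate pair: the negative imaginary part first).


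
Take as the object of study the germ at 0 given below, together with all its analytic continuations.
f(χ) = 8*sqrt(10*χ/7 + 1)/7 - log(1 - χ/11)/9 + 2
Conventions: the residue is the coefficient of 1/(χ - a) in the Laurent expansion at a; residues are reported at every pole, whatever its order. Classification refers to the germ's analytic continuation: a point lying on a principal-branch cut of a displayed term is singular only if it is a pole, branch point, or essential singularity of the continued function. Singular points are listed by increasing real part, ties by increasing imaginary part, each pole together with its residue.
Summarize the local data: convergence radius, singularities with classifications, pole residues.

Radius of convergence at 0: 7/10.
At -7/10: an algebraic (square-root) branch point.
At 11: a logarithmic branch point.

Branch term (-1/9)*log(1 - χ/(11)): its argument vanishes at χ = 11, a logarithmic branch point, modulus 11.
Branch term (8/7)*sqrt(1 - χ/(-7/10)): its argument vanishes at χ = -7/10, a square-root branch point, modulus 7/10.
The radius of convergence is the smallest modulus among the singular points: 7/10.
List the singular points by increasing real part (a conjugate pair: the negative imaginary part first).


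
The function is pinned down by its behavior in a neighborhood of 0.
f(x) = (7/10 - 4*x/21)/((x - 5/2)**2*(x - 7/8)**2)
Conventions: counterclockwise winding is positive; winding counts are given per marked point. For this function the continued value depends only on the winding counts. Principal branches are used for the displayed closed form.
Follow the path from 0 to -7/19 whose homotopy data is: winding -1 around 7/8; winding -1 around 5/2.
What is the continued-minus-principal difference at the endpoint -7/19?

Continued minus principal equals 0.

The function is rational, hence single-valued: continuing it around any pole returns the same value, so the difference is 0.


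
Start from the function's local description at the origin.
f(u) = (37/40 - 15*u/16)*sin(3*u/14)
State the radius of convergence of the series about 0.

The factor sin(3*u/14) is entire and contributes no finite singular point.
The polynomial part has no poles.
No finite singular points: the Taylor series at 0 converges everywhere.

The radius of convergence is infinite.


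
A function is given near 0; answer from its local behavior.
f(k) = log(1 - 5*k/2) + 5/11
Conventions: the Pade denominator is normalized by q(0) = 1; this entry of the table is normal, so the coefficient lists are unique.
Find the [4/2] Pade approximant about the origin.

The Pade approximant has numerator coefficients [5/11, -265/66, 1675/264, -25/24, -125/576]; denominator coefficients [1, -10/3, 5/2].

Taylor coefficients needed (expand at 0): a_0 = 5/11, a_1 = -5/2, a_2 = -25/8, a_3 = -125/24, a_4 = -625/64, a_5 = -625/32, a_6 = -15625/384.
Write the denominator as Q(k) = 1 + q1*k + q2*k^2. Requiring Q*f - P = O(k^7) with deg P <= 4 kills the coefficients of k^5..k^6 in Q*f:
  k^5: a_5 + q1*a_4 + q2*a_3 = 0, i.e. -625/32 + (-625/64)*q1 + (-125/24)*q2 = 0.
  k^6: a_6 + q1*a_5 + q2*a_4 = 0, i.e. -15625/384 + (-625/32)*q1 + (-625/64)*q2 = 0.
Solving this linear system: q1 = -10/3, q2 = 5/2.
The numerator is Q*f truncated at degree 4: P0 = a_0 = 5/11; P1 = a_1 + q1*a_0 = -265/66; P2 = a_2 + q1*a_1 + q2*a_0 = 1675/264; P3 = a_3 + q1*a_2 + q2*a_1 = -25/24; P4 = a_4 + q1*a_3 + q2*a_2 = -125/576.


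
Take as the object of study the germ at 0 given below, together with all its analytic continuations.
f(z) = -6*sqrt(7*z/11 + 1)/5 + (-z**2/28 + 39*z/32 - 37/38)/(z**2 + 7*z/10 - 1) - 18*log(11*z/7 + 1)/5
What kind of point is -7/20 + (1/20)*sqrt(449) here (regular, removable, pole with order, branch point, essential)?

The point is a pole of order 1.

The denominator factor z**2 + 7*z/10 - 1 vanishes at -7/20 + (1/20)*sqrt(449) and appears to the power 1; the numerator there equals -614869/425600 + (199/3200)*sqrt(449), nonzero, and no other factor vanishes.
The branch terms are analytic at this point.
Hence a pole whose order is the multiplicity, 1.


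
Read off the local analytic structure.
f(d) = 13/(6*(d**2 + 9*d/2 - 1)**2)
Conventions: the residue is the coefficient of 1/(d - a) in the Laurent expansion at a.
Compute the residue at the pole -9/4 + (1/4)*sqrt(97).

The residue is -(104/28227)*sqrt(97).

The factor d**2 + 9*d/2 - 1 splits as (d - a)(d - a') with a = -9/4 + (1/4)*sqrt(97), a' = -9/4 - (1/4)*sqrt(97). At the order-2 pole a set g(d) = (d - a)^2*f(d) = [13/6] / (d - a')^2.
Order-2 pole: residue = g'(a); g'(-9/4 + (1/4)*sqrt(97)) = -(104/28227)*sqrt(97), so the residue is -(104/28227)*sqrt(97).


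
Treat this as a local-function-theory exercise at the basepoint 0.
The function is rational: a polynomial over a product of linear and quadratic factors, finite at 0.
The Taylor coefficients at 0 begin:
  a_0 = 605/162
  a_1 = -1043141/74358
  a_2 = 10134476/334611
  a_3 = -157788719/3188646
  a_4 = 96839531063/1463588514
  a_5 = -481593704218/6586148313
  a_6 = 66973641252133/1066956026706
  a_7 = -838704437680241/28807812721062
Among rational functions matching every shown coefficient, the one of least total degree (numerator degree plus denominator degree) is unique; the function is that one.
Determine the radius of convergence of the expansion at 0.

No rational of total degree below 6 reproduces all 8 coefficients; solving the [2/4] Pade equations on them gives f(χ) = (-3*χ**2/2 + 27*χ/34 + 5/2)/(χ**2 + 5*χ/3 + 9/11)**2, whose expansion matches every shown term.
Denominator factor (χ**2 + 5*χ/3 + 9/11)^2: discriminant -49/99, complex-conjugate roots (-5/6) + ((7/66)*sqrt(11))*i and (-5/6) - ((7/66)*sqrt(11))*i; poles of order 2, moduli (3/11)*sqrt(11) and (3/11)*sqrt(11).
The radius of convergence is the smallest modulus among the singular points: (3/11)*sqrt(11).

The radius of convergence is (3/11)*sqrt(11).


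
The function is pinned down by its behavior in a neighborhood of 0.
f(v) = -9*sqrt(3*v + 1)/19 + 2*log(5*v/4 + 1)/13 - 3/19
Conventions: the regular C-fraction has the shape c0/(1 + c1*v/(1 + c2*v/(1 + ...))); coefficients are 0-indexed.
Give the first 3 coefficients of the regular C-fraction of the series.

The regular C-fraction coefficients are [-12/19, -32/39, 129145/79872].

Taylor coefficients (expand at 0): a_0 = -12/19, a_1 = -128/247, a_2 = 1631/3952.
c0 = a_0 = -12/19. Peel one level at a time: if S = 1 + c*v/S' with S'(0) = 1, then c is the v-coefficient of S and S' = c*v/(S - 1).
S_1 = c0/f = 1 + (-32/39)*v + (129145/97344)*v^2 + ...; c1 = -32/39.
S_2 = c1*v/(S_1 - 1) = 1 + (129145/79872)*v + ...; c2 = 129145/79872.


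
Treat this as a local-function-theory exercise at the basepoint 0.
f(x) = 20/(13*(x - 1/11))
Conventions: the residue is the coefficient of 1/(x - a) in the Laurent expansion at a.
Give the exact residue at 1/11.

The residue is 20/13.

At the order-1 pole 1/11 set g(x) = (x - (1/11))*f(x) = 20/13.
Simple pole: residue = g(a) at a = 1/11, which is 20/13.


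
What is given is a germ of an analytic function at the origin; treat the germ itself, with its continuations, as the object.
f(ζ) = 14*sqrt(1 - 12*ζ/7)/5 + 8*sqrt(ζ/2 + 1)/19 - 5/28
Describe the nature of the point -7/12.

There is no denominator, hence no pole anywhere.
Branch term sqrt(1 - ζ/(-2)): argument at -7/12 is 17/24, nonzero, so -7/12 is not its branch point (a point on a principal cut is still regular for the continued germ).
Branch term sqrt(1 - ζ/(7/12)): argument at -7/12 is 2, nonzero, so -7/12 is not its branch point (a point on a principal cut is still regular for the continued germ).
So the germ continues analytically to -7/12.

The point is a regular point.
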